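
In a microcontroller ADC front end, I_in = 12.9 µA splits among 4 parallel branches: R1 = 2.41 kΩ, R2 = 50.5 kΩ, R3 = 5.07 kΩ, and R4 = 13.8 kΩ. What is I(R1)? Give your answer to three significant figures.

I ≈ 7.60 µA

Total conductance ΣG = 1/2.41 + 1/50.5 + 1/5.07 + 1/13.8 = 0.7044 (units of 1/kΩ).
By the current-divider rule, I = I_in · G_k/ΣG = 12.9 × 0.5890 = 7.598 µA.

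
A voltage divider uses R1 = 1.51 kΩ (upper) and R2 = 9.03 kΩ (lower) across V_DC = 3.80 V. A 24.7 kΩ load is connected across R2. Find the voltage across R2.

First combine the lower leg with the load: R2 ‖ R_L = 6.613 kΩ.
Voltage divider with the loaded lower leg: V_out = 3.80 × 6.613/(1.51 + 6.613) = 3.80 × 0.8141 = 3.094 V.

V_out ≈ 3.09 V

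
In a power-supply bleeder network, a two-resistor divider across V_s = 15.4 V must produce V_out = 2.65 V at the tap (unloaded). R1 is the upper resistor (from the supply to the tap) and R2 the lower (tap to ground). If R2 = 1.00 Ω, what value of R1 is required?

R1 ≈ 4.81 Ω

Required fraction k = V_out/V_s = 0.1721.
R1 = R2·(1/k − 1) = 1.00 × 4.811 = 4.811 Ω.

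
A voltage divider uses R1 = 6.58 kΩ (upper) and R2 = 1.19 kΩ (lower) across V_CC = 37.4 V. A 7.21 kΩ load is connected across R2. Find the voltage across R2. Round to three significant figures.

First combine the lower leg with the load: R2 ‖ R_L = 1.021 kΩ.
Now apply the divider: V_out = 37.4 × 0.1344 = 5.026 V.

V_out ≈ 5.03 V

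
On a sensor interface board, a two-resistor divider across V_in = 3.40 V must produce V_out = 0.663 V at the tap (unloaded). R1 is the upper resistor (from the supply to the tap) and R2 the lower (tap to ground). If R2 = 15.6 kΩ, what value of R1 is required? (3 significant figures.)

V_out/V_in = R2/(R1+R2) = 0.1950.
So R1 = R2 · (V_in/V_out − 1) = 15.6 × (3.40/0.663 − 1) = 15.6 × 4.128 = 64.40 kΩ.

R1 ≈ 64.4 kΩ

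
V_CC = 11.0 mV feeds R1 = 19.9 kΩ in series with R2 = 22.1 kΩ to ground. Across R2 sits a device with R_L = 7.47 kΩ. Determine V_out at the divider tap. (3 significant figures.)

V_out ≈ 2.41 mV

The load sits in parallel with R2, giving an effective lower resistance R2' = R2·R_L/(R2+R_L) = 5.583 kΩ.
Voltage divider with the loaded lower leg: V_out = 11.0 × 5.583/(19.9 + 5.583) = 11.0 × 0.2191 = 2.410 mV.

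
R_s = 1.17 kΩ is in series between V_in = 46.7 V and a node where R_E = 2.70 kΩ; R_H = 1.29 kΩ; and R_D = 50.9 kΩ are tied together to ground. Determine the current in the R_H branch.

I ≈ 15.3 mA

Combine the parallel branches: R_p = (1/2.70 + 1/1.29 + 1/50.9)⁻¹ = 0.8582 kΩ.
V_A = 46.7 × 0.8582/2.028 = 19.76 V.
Branch current I = V_A/R_H = 19.76/1.29 = 15.32 mA.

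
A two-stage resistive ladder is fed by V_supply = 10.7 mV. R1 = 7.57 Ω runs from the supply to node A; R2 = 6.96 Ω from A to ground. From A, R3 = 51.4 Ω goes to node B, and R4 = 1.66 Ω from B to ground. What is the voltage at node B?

Node A sees R2 in parallel with the series input of stage 2, R3 + R4 = 53.06 Ω.
R2 ‖ (R3+R4) = 6.153 Ω.
So V_A = 10.7 × 0.4484 = 4.798 mV.
Stage 2 is unloaded, so V_B = V_A · R4/(R3+R4) = 4.798 × 1.66/53.06 = 0.1501 mV.

V_B ≈ 0.150 mV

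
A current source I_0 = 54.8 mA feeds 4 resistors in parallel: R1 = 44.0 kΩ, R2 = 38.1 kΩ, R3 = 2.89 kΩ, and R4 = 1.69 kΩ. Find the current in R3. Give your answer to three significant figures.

Conductances: ΣG = 1/44.0 + 1/38.1 + 1/2.89 + 1/1.69 = 0.9867 (1/kΩ).
Current divider: I(R3) = I_0 · G_k/ΣG = 54.8 × (0.3460/0.9867) = 54.8 × 0.3507 = 19.22 mA.

I ≈ 19.2 mA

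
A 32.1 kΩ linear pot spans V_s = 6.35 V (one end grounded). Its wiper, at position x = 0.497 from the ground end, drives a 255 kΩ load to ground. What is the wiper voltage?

V_out ≈ 3.06 V

The pot divides into 16.15 kΩ above the wiper and 15.95 kΩ below.
Lower segment in parallel with the load: 15.95 ‖ 255 = 15.01 kΩ.
V_out = 6.35 × 15.01/(16.15 + 15.01) = 3.060 V.
(Unloaded: V_out = x·V_s = 3.16 V.)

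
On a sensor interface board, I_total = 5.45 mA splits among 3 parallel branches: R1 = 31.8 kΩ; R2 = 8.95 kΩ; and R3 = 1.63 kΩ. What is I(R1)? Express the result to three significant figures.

I ≈ 0.226 mA

Total conductance ΣG = 1/31.8 + 1/8.95 + 1/1.63 = 0.7567 (units of 1/kΩ).
R1 takes the fraction G_k/ΣG = 0.03145/0.7567 = 0.04156, so I = 5.45 × 0.04156 = 0.2265 mA.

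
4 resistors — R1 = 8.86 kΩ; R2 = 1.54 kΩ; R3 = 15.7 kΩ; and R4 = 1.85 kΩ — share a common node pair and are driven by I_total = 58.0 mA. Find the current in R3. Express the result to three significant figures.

I ≈ 2.70 mA

Total conductance ΣG = 1/8.86 + 1/1.54 + 1/15.7 + 1/1.85 = 1.366 (units of 1/kΩ).
Current divider: I(R3) = I_total · G_k/ΣG = 58.0 × (0.06369/1.366) = 58.0 × 0.04661 = 2.704 mA.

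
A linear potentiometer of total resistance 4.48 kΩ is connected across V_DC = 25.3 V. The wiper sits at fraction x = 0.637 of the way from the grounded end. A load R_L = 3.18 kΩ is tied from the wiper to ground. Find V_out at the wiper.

Split the track: R_lower = x·R_p = 2.854 kΩ, R_upper = (1−x)·R_p = 1.626 kΩ.
(x·R_p) ‖ R_L = 1.504 kΩ.
Loaded-divider output: V_out = 25.3 × 0.4805 = 12.16 V.

V_out ≈ 12.2 V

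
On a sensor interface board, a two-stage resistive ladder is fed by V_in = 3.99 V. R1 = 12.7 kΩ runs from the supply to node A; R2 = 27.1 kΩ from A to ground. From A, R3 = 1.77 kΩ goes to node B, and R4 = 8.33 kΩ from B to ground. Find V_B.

Node A sees R2 in parallel with the series input of stage 2, R3 + R4 = 10.10 kΩ.
R2 ‖ (R3+R4) = 7.358 kΩ.
V_A = 3.99 × 7.358/(12.7 + 7.358) = 1.464 V.
Stage 2 is unloaded, so V_B = V_A · R4/(R3+R4) = 1.464 × 8.33/10.10 = 1.207 V.

V_B ≈ 1.21 V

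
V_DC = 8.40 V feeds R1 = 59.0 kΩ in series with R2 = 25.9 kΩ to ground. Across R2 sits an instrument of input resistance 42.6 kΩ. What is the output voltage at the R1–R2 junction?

V_out ≈ 1.80 V

R2 ‖ R_L = (25.9 × 42.6)/(25.9 + 42.6) = 16.11 kΩ.
Then V_out = V_DC · R2'/(R1 + R2') = 8.40 × 16.11/75.11 = 1.801 V.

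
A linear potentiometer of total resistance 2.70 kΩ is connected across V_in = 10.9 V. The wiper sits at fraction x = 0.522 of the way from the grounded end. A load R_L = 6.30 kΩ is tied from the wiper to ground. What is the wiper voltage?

V_out ≈ 5.14 V

Lower segment x·R_p = 1.409 kΩ; upper segment (1−x)·R_p = 1.291 kΩ.
Lower segment in parallel with the load: 1.409 ‖ 6.30 = 1.152 kΩ.
V_out = 10.9 × 1.152/(1.291 + 1.152) = 5.140 V.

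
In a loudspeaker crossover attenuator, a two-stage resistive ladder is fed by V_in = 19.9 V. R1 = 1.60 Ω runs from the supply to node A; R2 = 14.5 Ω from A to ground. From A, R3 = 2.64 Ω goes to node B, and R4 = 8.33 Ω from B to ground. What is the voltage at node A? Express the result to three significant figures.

V_A ≈ 15.8 V

The second stage (R3 + R4 = 10.97 Ω) loads node A in parallel with R2.
Effective lower resistance at A: R2 ‖ 10.97 = 6.245 Ω.
First divider: V_A = V_in · 6.245/(1.60 + 6.245) = 15.84 V.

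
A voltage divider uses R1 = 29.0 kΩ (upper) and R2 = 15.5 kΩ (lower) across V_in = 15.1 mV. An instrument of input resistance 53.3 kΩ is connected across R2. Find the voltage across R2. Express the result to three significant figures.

V_out ≈ 4.42 mV

R2 ‖ R_L = (15.5 × 53.3)/(15.5 + 53.3) = 12.01 kΩ.
Then V_out = V_in · R2'/(R1 + R2') = 15.1 × 12.01/41.01 = 4.422 mV.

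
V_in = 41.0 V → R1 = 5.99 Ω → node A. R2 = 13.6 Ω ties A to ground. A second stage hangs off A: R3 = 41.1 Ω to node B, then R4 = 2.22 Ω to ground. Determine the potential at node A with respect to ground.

Node A sees R2 in parallel with the series input of stage 2, R3 + R4 = 43.32 Ω.
R2 ‖ (R3+R4) = 10.35 Ω.
First divider: V_A = V_in · 10.35/(5.99 + 10.35) = 25.97 V.

V_A ≈ 26.0 V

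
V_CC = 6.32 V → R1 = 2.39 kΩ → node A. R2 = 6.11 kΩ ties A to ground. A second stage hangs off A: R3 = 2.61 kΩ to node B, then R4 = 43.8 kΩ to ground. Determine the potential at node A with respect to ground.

Looking into the second stage from A: R3 + R4 = 46.41 kΩ appears in parallel with R2.
Effective lower resistance at A: R2 ‖ 46.41 = 5.399 kΩ.
V_A = 6.32 × 5.399/(2.39 + 5.399) = 4.381 V.

V_A ≈ 4.38 V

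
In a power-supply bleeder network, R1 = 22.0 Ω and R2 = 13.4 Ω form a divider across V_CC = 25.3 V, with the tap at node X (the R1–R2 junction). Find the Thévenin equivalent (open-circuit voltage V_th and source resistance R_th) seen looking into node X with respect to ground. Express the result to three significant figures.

V_th is the unloaded tap voltage: V_CC · R2/(R1+R2) = 25.3 × 0.3785 = 9.577 V.
With V_CC suppressed (replaced by a short), R_th = R1 ‖ R2 = (22.00 × 13.4)/(22.00 + 13.4) = 8.328 Ω.

V_th ≈ 9.58 V, R_th ≈ 8.33 Ω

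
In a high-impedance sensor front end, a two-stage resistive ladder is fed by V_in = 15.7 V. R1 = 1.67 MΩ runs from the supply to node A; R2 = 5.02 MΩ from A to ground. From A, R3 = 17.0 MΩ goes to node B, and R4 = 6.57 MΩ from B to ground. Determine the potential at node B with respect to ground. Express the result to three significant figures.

Node A sees R2 in parallel with the series input of stage 2, R3 + R4 = 23.57 MΩ.
Effective lower resistance at A: R2 ‖ 23.57 = 4.139 MΩ.
V_A = 15.7 × 4.139/(1.67 + 4.139) = 11.19 V.
Stage 2 is unloaded, so V_B = V_A · R4/(R3+R4) = 11.19 × 6.57/23.57 = 3.118 V.

V_B ≈ 3.12 V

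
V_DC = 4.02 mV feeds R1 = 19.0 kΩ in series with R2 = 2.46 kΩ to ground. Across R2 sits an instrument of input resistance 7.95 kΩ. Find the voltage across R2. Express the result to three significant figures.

R2 ‖ R_L = (2.46 × 7.95)/(2.46 + 7.95) = 1.879 kΩ.
Then V_out = V_DC · R2'/(R1 + R2') = 4.02 × 1.879/20.88 = 0.3617 mV.
(Unloaded it would be 0.461 mV; the load pulls it down.)

V_out ≈ 0.362 mV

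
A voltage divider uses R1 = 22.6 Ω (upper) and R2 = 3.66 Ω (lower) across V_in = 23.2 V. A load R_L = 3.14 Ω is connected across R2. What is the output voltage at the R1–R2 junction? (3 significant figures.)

R2 ‖ R_L = (3.66 × 3.14)/(3.66 + 3.14) = 1.690 Ω.
Voltage divider with the loaded lower leg: V_out = 23.2 × 1.690/(22.6 + 1.690) = 23.2 × 0.06958 = 1.614 V.

V_out ≈ 1.61 V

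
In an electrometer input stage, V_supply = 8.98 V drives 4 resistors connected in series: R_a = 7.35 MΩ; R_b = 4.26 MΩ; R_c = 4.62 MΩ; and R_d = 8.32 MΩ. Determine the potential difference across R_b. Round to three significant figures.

Total series resistance ΣR = 7.35 + 4.26 + 4.62 + 8.32 = 24.55 MΩ.
Voltage divider: V = V_supply · (4.260 / 24.55) = 8.98 × 0.1735 = 1.558 V.

V ≈ 1.56 V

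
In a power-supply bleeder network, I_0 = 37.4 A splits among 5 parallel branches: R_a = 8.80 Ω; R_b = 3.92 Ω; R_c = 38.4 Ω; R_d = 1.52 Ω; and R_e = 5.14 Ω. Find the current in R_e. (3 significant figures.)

Total conductance ΣG = 1/8.80 + 1/3.92 + 1/38.4 + 1/1.52 + 1/5.14 = 1.247 (units of 1/Ω).
R_e takes the fraction G_k/ΣG = 0.1946/1.247 = 0.1560, so I = 37.4 × 0.1560 = 5.834 A.

I ≈ 5.83 A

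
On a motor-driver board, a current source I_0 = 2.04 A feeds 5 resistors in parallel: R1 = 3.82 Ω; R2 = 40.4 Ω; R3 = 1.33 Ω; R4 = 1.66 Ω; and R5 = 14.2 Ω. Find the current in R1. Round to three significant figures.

I ≈ 0.312 A

ΣG = 1/3.82 + 1/40.4 + 1/1.33 + 1/1.66 + 1/14.2 = 1.711.
R1 takes the fraction G_k/ΣG = 0.2618/1.711 = 0.1530, so I = 2.04 × 0.1530 = 0.3121 A.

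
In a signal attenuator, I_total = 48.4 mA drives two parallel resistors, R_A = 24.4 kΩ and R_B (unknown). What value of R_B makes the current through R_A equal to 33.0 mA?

The fraction through R_A equals R_B/(R_A+R_B).
33.0/48.4 = R_B/(R_A + R_B) → R_B = R_A · (0.6818)/(1 − 0.6818) = 24.4 × 2.143 = 52.29 kΩ.

R_B ≈ 52.3 kΩ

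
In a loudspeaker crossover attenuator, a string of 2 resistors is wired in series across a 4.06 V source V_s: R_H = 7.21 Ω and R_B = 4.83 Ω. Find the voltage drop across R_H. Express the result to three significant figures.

Total series resistance ΣR = 7.21 + 4.83 = 12.04 Ω.
V = V_s · R/ΣR = 4.06 × 0.5988 = 2.431 V.

V ≈ 2.43 V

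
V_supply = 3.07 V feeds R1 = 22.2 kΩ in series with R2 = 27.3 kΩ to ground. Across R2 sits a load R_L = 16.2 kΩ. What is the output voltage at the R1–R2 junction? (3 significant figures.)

R2 ‖ R_L = (27.3 × 16.2)/(27.3 + 16.2) = 10.17 kΩ.
Now apply the divider: V_out = 3.07 × 0.3141 = 0.9643 V.

V_out ≈ 0.964 V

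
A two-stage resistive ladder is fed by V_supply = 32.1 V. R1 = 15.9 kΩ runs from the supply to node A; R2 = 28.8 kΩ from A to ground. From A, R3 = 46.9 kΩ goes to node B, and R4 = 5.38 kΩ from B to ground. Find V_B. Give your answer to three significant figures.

V_B ≈ 1.78 V

Looking into the second stage from A: R3 + R4 = 52.28 kΩ appears in parallel with R2.
R2 ‖ (R3+R4) = 18.57 kΩ.
So V_A = 32.1 × 0.5387 = 17.29 V.
Then the unloaded second divider: V_B = V_A × R4/(R3+R4) = 17.29 × 0.1029 = 1.780 V.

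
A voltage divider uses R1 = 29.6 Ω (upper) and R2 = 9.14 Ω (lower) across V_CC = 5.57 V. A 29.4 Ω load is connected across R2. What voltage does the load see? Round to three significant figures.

R2 ‖ R_L = (9.14 × 29.4)/(9.14 + 29.4) = 6.972 Ω.
Now apply the divider: V_out = 5.57 × 0.1906 = 1.062 V.

V_out ≈ 1.06 V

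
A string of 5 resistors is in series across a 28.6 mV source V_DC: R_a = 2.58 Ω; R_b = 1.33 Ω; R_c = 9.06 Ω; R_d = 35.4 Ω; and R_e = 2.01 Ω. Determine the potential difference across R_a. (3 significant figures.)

V ≈ 1.46 mV

Total series resistance ΣR = 2.58 + 1.33 + 9.06 + 35.4 + 2.01 = 50.38 Ω.
Voltage divider: V = V_DC · (2.580 / 50.38) = 28.6 × 0.05121 = 1.465 mV.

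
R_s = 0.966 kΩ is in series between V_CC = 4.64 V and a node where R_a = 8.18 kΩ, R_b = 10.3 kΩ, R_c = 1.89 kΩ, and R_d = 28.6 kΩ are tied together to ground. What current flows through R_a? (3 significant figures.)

I ≈ 0.323 mA

Parallel bank: R_p = 1/(1/8.18 + 1/10.3 + 1/1.89 + 1/28.6) = 1.276 kΩ.
Node voltage V_A = V_CC · R_p/(R_s + R_p) = 4.64 × 0.5692 = 2.641 V.
I(R_a) = V_A / R_a = 2.641/8.18 = 0.3229 mA.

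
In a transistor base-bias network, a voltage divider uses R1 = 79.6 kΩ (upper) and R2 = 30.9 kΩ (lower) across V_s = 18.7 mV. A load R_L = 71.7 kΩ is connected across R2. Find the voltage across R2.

V_out ≈ 3.99 mV

The load sits in parallel with R2, giving an effective lower resistance R2' = R2·R_L/(R2+R_L) = 21.59 kΩ.
Voltage divider with the loaded lower leg: V_out = 18.7 × 21.59/(79.6 + 21.59) = 18.7 × 0.2134 = 3.990 mV.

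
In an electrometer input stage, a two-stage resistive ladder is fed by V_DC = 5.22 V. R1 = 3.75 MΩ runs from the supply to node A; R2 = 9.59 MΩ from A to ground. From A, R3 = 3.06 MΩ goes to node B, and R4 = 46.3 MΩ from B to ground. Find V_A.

V_A ≈ 3.56 V

Looking into the second stage from A: R3 + R4 = 49.36 MΩ appears in parallel with R2.
Effective lower resistance at A: R2 ‖ 49.36 = 8.030 MΩ.
So V_A = 5.22 × 0.6817 = 3.558 V.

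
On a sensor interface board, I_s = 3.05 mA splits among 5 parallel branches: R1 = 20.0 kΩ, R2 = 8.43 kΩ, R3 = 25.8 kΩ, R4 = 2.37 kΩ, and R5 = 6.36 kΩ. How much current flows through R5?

Total conductance ΣG = 1/20.0 + 1/8.43 + 1/25.8 + 1/2.37 + 1/6.36 = 0.7866 (units of 1/kΩ).
By the current-divider rule, I = I_s · G_k/ΣG = 3.05 × 0.1999 = 0.6097 mA.

I ≈ 0.610 mA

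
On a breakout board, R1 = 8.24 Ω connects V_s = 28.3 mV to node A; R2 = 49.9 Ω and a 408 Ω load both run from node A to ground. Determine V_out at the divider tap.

V_out ≈ 23.9 mV

R2 ‖ R_L = (49.9 × 408)/(49.9 + 408) = 44.46 Ω.
Then V_out = V_s · R2'/(R1 + R2') = 28.3 × 44.46/52.70 = 23.88 mV.
(Unloaded it would be 24.3 mV; the load pulls it down.)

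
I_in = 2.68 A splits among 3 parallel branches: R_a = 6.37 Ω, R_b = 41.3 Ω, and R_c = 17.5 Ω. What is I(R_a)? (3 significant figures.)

I ≈ 1.77 A

Total conductance ΣG = 1/6.37 + 1/41.3 + 1/17.5 = 0.2383 (units of 1/Ω).
R_a takes the fraction G_k/ΣG = 0.1570/0.2383 = 0.6587, so I = 2.68 × 0.6587 = 1.765 A.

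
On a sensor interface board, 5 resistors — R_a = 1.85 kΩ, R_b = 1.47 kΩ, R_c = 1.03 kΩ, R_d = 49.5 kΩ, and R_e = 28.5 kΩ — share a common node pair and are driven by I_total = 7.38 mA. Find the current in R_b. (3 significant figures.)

I ≈ 2.23 mA

Total conductance ΣG = 1/1.85 + 1/1.47 + 1/1.03 + 1/49.5 + 1/28.5 = 2.247 (units of 1/kΩ).
Current divider: I(R_b) = I_total · G_k/ΣG = 7.38 × (0.6803/2.247) = 7.38 × 0.3028 = 2.234 mA.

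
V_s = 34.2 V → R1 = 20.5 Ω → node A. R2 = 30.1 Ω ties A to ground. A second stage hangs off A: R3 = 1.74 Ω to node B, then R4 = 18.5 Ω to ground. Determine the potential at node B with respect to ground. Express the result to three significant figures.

V_B ≈ 11.6 V

Node A sees R2 in parallel with the series input of stage 2, R3 + R4 = 20.24 Ω.
R2 ‖ (R3+R4) = 12.10 Ω.
First divider: V_A = V_s · 12.10/(20.5 + 12.10) = 12.70 V.
V_B = V_A × 0.9140 = 11.60 V.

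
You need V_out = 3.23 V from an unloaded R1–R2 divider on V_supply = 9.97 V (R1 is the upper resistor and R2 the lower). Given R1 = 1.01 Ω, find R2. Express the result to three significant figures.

R2 ≈ 0.484 Ω

V_out/V_supply = R2/(R1+R2) = 0.3240.
Rearranging, R2 = R1·k/(1−k) = 1.01 × 0.4792 = 0.4840 Ω.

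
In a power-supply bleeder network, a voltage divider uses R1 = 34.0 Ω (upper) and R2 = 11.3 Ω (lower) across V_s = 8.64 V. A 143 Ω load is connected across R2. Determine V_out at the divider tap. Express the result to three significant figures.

V_out ≈ 2.03 V

The load sits in parallel with R2, giving an effective lower resistance R2' = R2·R_L/(R2+R_L) = 10.47 Ω.
Then V_out = V_s · R2'/(R1 + R2') = 8.64 × 10.47/44.47 = 2.035 V.
(Unloaded it would be 2.16 V; the load pulls it down.)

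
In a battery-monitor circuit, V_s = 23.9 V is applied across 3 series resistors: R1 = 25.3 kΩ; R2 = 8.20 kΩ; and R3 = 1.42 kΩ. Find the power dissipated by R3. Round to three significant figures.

P ≈ 0.665 mW

Series current I = V_s/ΣR = 23.9/34.92 = 0.6844 mA.
P(R3) = I²·R3 = (0.6844)² × 1.42 = 0.6652 mW.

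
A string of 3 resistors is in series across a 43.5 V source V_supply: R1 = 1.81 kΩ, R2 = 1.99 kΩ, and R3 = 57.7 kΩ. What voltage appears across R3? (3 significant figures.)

V ≈ 40.8 V

Total series resistance ΣR = 1.81 + 1.99 + 57.7 = 61.50 kΩ.
V = V_supply · R/ΣR = 43.5 × 0.9382 = 40.81 V.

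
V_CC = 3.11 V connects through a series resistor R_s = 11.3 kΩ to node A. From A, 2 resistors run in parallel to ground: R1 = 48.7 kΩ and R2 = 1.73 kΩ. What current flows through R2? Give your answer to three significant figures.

Parallel bank: R_p = 1/(1/48.7 + 1/1.73) = 1.671 kΩ.
V_A by voltage divider: V_A = 3.11 × 1.671/(11.3 + 1.671) = 0.4006 V.
I(R2) = V_A / R2 = 0.4006/1.73 = 0.2315 mA.
(Check via current divider: I_total = 0.2398 mA; share G_k/ΣG = 0.9657 → same result.)

I ≈ 0.232 mA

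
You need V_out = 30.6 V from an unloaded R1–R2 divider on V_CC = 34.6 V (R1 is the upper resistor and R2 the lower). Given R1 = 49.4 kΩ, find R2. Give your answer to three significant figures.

V_out/V_CC = R2/(R1+R2) = 0.8844.
So R2 = R1 · V_out/(V_CC − V_out) = 49.4 × 30.6/(34.6 − 30.6) = 49.4 × 7.650 = 377.9 kΩ.

R2 ≈ 378 kΩ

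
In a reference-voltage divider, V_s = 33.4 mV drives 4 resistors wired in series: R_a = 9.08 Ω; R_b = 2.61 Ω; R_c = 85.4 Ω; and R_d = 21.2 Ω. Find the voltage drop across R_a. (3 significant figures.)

V ≈ 2.56 mV

ΣR = 9.08 + 2.61 + 85.4 + 21.2 = 118.3 Ω.
Voltage divider: V = V_s · (9.080 / 118.3) = 33.4 × 0.07676 = 2.564 mV.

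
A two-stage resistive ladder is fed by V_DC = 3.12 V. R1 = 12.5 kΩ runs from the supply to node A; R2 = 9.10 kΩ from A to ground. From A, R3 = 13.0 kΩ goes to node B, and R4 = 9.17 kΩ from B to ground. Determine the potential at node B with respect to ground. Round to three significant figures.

Node A sees R2 in parallel with the series input of stage 2, R3 + R4 = 22.17 kΩ.
Effective lower resistance at A: R2 ‖ 22.17 = 6.452 kΩ.
First divider: V_A = V_DC · 6.452/(12.5 + 6.452) = 1.062 V.
Then the unloaded second divider: V_B = V_A × R4/(R3+R4) = 1.062 × 0.4136 = 0.4393 V.

V_B ≈ 0.439 V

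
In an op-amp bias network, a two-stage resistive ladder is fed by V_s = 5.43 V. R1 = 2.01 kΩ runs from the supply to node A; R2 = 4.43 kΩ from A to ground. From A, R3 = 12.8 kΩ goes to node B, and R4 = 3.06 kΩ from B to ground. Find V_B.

Looking into the second stage from A: R3 + R4 = 15.86 kΩ appears in parallel with R2.
R2 ‖ (R3+R4) = 3.463 kΩ.
So V_A = 5.43 × 0.6327 = 3.436 V.
V_B = V_A × 0.1929 = 0.6629 V.

V_B ≈ 0.663 V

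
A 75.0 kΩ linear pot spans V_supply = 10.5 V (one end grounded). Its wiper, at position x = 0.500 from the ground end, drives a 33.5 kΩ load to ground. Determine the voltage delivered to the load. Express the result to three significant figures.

The pot divides into 37.50 kΩ above the wiper and 37.50 kΩ below.
Lower segment in parallel with the load: 37.50 ‖ 33.5 = 17.69 kΩ.
V_out = 10.5 × 17.69/(37.50 + 17.69) = 3.366 V.

V_out ≈ 3.37 V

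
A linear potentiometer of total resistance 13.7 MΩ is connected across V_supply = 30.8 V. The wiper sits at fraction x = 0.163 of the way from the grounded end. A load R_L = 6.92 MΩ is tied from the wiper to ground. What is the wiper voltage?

Lower segment x·R_p = 2.233 MΩ; upper segment (1−x)·R_p = 11.47 MΩ.
Lower segment in parallel with the load: 2.233 ‖ 6.92 = 1.688 MΩ.
V_out = 30.8 × 1.688/(11.47 + 1.688) = 3.953 V.
(Unloaded: V_out = x·V_supply = 5.02 V.)

V_out ≈ 3.95 V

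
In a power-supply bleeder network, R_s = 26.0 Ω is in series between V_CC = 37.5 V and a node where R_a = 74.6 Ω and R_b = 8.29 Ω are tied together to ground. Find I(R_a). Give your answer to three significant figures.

I ≈ 0.112 A

Equivalent of the parallel group: R_p = 7.461 Ω.
V_A = 37.5 × 7.461/33.46 = 8.362 V.
I(R_a) = V_A / R_a = 8.362/74.6 = 0.1121 A.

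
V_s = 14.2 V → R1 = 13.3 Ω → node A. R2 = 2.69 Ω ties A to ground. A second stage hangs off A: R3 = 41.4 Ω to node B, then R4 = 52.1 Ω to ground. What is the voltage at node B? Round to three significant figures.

Looking into the second stage from A: R3 + R4 = 93.50 Ω appears in parallel with R2.
Effective lower resistance at A: R2 ‖ 93.50 = 2.615 Ω.
First divider: V_A = V_s · 2.615/(13.3 + 2.615) = 2.333 V.
Stage 2 is unloaded, so V_B = V_A · R4/(R3+R4) = 2.333 × 52.1/93.50 = 1.300 V.

V_B ≈ 1.30 V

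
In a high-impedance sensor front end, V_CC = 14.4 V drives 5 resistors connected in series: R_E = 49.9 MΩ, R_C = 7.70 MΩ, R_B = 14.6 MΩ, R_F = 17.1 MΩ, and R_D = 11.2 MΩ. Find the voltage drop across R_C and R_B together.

V ≈ 3.20 V

Total series resistance ΣR = 49.9 + 7.70 + 14.6 + 17.1 + 11.2 = 100.5 MΩ.
R_{R_C..R_B} = 7.70 + 14.6 = 22.30 MΩ.
V = V_CC · R/ΣR = 14.4 × 0.2219 = 3.195 V.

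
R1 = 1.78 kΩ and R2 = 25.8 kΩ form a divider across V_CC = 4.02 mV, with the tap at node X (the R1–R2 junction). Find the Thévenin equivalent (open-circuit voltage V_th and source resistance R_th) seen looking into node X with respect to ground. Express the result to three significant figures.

V_th ≈ 3.76 mV, R_th ≈ 1.67 kΩ

V_th is the unloaded tap voltage: V_CC · R2/(R1+R2) = 4.02 × 0.9355 = 3.761 mV.
Looking into X with the source shorted: R_th = R1·R2/(R1+R2) = 1.780 × 25.8/27.58 = 1.665 kΩ.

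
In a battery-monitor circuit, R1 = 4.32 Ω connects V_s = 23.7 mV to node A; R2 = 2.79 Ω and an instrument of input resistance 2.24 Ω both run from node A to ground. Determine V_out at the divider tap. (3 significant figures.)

V_out ≈ 5.29 mV

The load sits in parallel with R2, giving an effective lower resistance R2' = R2·R_L/(R2+R_L) = 1.242 Ω.
Voltage divider with the loaded lower leg: V_out = 23.7 × 1.242/(4.32 + 1.242) = 23.7 × 0.2234 = 5.294 mV.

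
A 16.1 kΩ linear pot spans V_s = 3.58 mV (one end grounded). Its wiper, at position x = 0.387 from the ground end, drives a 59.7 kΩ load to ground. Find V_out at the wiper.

Split the track: R_lower = x·R_p = 6.231 kΩ, R_upper = (1−x)·R_p = 9.869 kΩ.
(x·R_p) ‖ R_L = 5.642 kΩ.
Then V_out = V_s · 5.642/(9.869 + 5.642) = 1.302 mV.
(Unloaded: V_out = x·V_s = 1.39 mV.)

V_out ≈ 1.30 mV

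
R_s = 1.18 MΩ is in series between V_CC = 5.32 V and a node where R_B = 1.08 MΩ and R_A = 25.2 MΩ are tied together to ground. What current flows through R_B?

I ≈ 2.30 µA

Combine the parallel branches: R_p = (1/1.08 + 1/25.2)⁻¹ = 1.036 MΩ.
V_A by voltage divider: V_A = 5.32 × 1.036/(1.18 + 1.036) = 2.487 V.
I(R_B) = V_A / R_B = 2.487/1.08 = 2.302 µA.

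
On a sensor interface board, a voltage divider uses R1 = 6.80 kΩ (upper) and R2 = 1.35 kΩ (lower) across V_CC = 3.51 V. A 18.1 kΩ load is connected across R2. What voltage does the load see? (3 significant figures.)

V_out ≈ 0.547 V

R2 ‖ R_L = (1.35 × 18.1)/(1.35 + 18.1) = 1.256 kΩ.
Voltage divider with the loaded lower leg: V_out = 3.51 × 1.256/(6.80 + 1.256) = 3.51 × 0.1559 = 0.5473 V.
(Unloaded it would be 0.581 V; the load pulls it down.)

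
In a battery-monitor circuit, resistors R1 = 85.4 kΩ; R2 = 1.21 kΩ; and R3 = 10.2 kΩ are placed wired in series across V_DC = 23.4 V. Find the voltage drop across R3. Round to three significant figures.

V ≈ 2.47 V

Series total: ΣR = 85.4 + 1.21 + 10.2 = 96.81 kΩ.
By the voltage-divider rule, V = 23.4 × 10.20/96.81 = 2.465 V.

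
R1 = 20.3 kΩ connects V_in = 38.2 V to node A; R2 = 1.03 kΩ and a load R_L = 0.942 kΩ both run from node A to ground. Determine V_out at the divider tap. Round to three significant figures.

R2 ‖ R_L = (1.03 × 0.942)/(1.03 + 0.942) = 0.4920 kΩ.
Voltage divider with the loaded lower leg: V_out = 38.2 × 0.4920/(20.3 + 0.4920) = 38.2 × 0.02366 = 0.9040 V.

V_out ≈ 0.904 V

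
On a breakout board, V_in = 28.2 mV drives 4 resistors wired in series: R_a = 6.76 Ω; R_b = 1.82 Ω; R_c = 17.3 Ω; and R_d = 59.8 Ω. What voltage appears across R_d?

V ≈ 19.7 mV

Series total: ΣR = 6.76 + 1.82 + 17.3 + 59.8 = 85.68 Ω.
Voltage divider: V = V_in · (59.80 / 85.68) = 28.2 × 0.6979 = 19.68 mV.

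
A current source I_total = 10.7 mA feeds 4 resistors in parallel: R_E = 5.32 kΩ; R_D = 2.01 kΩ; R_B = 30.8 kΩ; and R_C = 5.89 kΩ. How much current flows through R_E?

I ≈ 2.27 mA

Total conductance ΣG = 1/5.32 + 1/2.01 + 1/30.8 + 1/5.89 = 0.8877 (units of 1/kΩ).
Current divider: I(R_E) = I_total · G_k/ΣG = 10.7 × (0.1880/0.8877) = 10.7 × 0.2117 = 2.266 mA.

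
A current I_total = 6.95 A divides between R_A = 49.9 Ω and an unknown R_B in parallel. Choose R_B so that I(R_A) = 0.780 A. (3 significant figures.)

R_B ≈ 6.31 Ω

The fraction through R_A equals R_B/(R_A+R_B).
With f = 0.1122, R_B = R_A · f/(1−f) = 49.9 × 0.1264 = 6.308 Ω.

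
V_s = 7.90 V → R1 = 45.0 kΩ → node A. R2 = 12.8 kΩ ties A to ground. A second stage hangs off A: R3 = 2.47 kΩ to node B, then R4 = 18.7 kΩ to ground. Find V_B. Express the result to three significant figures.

V_B ≈ 1.05 V

The second stage (R3 + R4 = 21.17 kΩ) loads node A in parallel with R2.
Effective lower resistance at A: R2 ‖ 21.17 = 7.977 kΩ.
So V_A = 7.90 × 0.1506 = 1.190 V.
Stage 2 is unloaded, so V_B = V_A · R4/(R3+R4) = 1.190 × 18.7/21.17 = 1.051 V.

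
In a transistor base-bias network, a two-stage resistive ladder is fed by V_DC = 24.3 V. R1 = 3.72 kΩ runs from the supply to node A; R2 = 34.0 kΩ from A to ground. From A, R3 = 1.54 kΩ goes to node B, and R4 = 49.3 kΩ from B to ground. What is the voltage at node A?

Looking into the second stage from A: R3 + R4 = 50.84 kΩ appears in parallel with R2.
R2 ‖ (R3+R4) = 20.37 kΩ.
First divider: V_A = V_DC · 20.37/(3.72 + 20.37) = 20.55 V.

V_A ≈ 20.5 V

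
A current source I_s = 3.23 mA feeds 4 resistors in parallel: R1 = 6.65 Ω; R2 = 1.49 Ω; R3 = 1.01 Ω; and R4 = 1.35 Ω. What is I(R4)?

ΣG = 1/6.65 + 1/1.49 + 1/1.01 + 1/1.35 = 2.552.
R4 takes the fraction G_k/ΣG = 0.7407/2.552 = 0.2902, so I = 3.23 × 0.2902 = 0.9374 mA.

I ≈ 0.937 mA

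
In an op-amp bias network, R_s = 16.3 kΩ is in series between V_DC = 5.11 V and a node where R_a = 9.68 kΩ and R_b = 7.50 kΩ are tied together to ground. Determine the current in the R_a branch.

I ≈ 0.109 mA

Equivalent of the parallel group: R_p = 4.226 kΩ.
Node voltage V_A = V_DC · R_p/(R_s + R_p) = 5.11 × 0.2059 = 1.052 V.
I(R_a) = V_A / R_a = 1.052/9.68 = 0.1087 mA.
(Check via current divider: I_total = 0.2490 mA; share G_k/ΣG = 0.4366 → same result.)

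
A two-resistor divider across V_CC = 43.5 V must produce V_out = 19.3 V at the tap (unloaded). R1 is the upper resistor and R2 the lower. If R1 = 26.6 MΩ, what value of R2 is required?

The divider ratio is R2/(R1+R2) = 19.3/43.5 = 0.4437.
Rearranging, R2 = R1·k/(1−k) = 26.6 × 0.7975 = 21.21 MΩ.

R2 ≈ 21.2 MΩ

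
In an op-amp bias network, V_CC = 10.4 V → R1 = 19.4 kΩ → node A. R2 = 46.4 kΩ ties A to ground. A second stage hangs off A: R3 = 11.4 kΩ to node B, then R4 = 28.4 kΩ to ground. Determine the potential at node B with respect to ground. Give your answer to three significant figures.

Node A sees R2 in parallel with the series input of stage 2, R3 + R4 = 39.80 kΩ.
Effective lower resistance at A: R2 ‖ 39.80 = 21.42 kΩ.
First divider: V_A = V_CC · 21.42/(19.4 + 21.42) = 5.458 V.
Stage 2 is unloaded, so V_B = V_A · R4/(R3+R4) = 5.458 × 28.4/39.80 = 3.894 V.

V_B ≈ 3.89 V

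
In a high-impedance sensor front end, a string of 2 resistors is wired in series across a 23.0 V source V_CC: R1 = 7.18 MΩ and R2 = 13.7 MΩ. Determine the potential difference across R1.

Series total: ΣR = 7.18 + 13.7 = 20.88 MΩ.
By the voltage-divider rule, V = 23.0 × 7.180/20.88 = 7.909 V.

V ≈ 7.91 V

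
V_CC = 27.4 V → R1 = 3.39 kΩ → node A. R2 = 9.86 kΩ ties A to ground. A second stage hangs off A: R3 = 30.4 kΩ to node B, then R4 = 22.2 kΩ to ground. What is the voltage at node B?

The second stage (R3 + R4 = 52.60 kΩ) loads node A in parallel with R2.
Effective lower resistance at A: R2 ‖ 52.60 = 8.303 kΩ.
So V_A = 27.4 × 0.7101 = 19.46 V.
V_B = V_A × 0.4221 = 8.212 V.

V_B ≈ 8.21 V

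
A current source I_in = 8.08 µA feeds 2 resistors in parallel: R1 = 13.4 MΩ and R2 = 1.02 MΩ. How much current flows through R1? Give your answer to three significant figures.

Two-branch current divider: I_k = I_in · R_other/(R_1 + R_2).
So I = 8.08 × 1.02/14.42 = 0.5715 µA.

I ≈ 0.572 µA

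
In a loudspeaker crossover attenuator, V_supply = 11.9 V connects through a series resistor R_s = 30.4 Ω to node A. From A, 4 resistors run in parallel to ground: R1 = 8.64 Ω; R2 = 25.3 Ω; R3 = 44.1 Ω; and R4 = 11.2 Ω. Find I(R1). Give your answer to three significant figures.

I ≈ 0.151 A

Parallel bank: R_p = 1/(1/8.64 + 1/25.3 + 1/44.1 + 1/11.2) = 3.742 Ω.
Node voltage V_A = V_supply · R_p/(R_s + R_p) = 11.9 × 0.1096 = 1.304 V.
Branch current I = V_A/R1 = 1.304/8.64 = 0.1510 A.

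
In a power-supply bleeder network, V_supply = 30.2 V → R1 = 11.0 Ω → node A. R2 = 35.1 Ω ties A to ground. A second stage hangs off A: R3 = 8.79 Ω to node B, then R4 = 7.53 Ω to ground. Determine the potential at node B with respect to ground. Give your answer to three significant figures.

The second stage (R3 + R4 = 16.32 Ω) loads node A in parallel with R2.
R2 ‖ (R3+R4) = 11.14 Ω.
V_A = 30.2 × 11.14/(11.0 + 11.14) = 15.20 V.
V_B = V_A × 0.4614 = 7.011 V.

V_B ≈ 7.01 V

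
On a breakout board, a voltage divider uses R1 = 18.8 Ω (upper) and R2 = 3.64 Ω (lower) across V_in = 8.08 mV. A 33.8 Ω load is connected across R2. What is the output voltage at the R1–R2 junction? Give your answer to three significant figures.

V_out ≈ 1.20 mV

The load sits in parallel with R2, giving an effective lower resistance R2' = R2·R_L/(R2+R_L) = 3.286 Ω.
Now apply the divider: V_out = 8.08 × 0.1488 = 1.202 mV.
(Unloaded it would be 1.31 mV; the load pulls it down.)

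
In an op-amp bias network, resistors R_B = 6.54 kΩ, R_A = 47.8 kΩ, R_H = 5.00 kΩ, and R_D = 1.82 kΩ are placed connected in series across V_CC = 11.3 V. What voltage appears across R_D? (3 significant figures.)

Total series resistance ΣR = 6.54 + 47.8 + 5.00 + 1.82 = 61.16 kΩ.
Voltage divider: V = V_CC · (1.820 / 61.16) = 11.3 × 0.02976 = 0.3363 V.

V ≈ 0.336 V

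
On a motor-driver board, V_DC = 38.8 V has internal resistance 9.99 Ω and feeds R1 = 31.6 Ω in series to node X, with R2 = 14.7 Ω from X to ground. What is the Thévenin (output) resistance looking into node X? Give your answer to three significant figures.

R_th ≈ 10.9 Ω

R1' = 9.99 + 31.6 = 41.59 Ω (source resistance + R1).
Looking into X with the source shorted: R_th = R1'·R2/(R1'+R2) = 41.59 × 14.7/56.29 = 10.86 Ω.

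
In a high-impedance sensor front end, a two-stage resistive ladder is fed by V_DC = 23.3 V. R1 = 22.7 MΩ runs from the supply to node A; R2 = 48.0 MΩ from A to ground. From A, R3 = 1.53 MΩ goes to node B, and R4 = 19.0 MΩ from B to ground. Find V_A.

V_A ≈ 9.04 V

The second stage (R3 + R4 = 20.53 MΩ) loads node A in parallel with R2.
Effective lower resistance at A: R2 ‖ 20.53 = 14.38 MΩ.
First divider: V_A = V_DC · 14.38/(22.7 + 14.38) = 9.036 V.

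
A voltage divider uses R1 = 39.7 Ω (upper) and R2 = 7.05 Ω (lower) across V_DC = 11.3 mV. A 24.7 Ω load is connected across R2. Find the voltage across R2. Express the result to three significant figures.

R2 ‖ R_L = (7.05 × 24.7)/(7.05 + 24.7) = 5.485 Ω.
Voltage divider with the loaded lower leg: V_out = 11.3 × 5.485/(39.7 + 5.485) = 11.3 × 0.1214 = 1.372 mV.

V_out ≈ 1.37 mV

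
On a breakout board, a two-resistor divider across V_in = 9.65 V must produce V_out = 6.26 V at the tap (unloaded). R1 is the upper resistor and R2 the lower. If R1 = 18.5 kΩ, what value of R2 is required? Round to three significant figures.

V_out/V_in = R2/(R1+R2) = 0.6487.
So R2 = R1 · V_out/(V_in − V_out) = 18.5 × 6.26/(9.65 − 6.26) = 18.5 × 1.847 = 34.16 kΩ.

R2 ≈ 34.2 kΩ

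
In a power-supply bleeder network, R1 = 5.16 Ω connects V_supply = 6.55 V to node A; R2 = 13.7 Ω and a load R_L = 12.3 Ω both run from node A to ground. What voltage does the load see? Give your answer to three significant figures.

The load sits in parallel with R2, giving an effective lower resistance R2' = R2·R_L/(R2+R_L) = 6.481 Ω.
Then V_out = V_supply · R2'/(R1 + R2') = 6.55 × 6.481/11.64 = 3.647 V.
(Unloaded it would be 4.76 V; the load pulls it down.)

V_out ≈ 3.65 V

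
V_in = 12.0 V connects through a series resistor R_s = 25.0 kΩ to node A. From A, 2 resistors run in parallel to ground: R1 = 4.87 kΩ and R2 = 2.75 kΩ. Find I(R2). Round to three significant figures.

I ≈ 0.287 mA

Combine the parallel branches: R_p = (1/4.87 + 1/2.75)⁻¹ = 1.758 kΩ.
V_A by voltage divider: V_A = 12.0 × 1.758/(25.0 + 1.758) = 0.7882 V.
I(R2) = V_A / R2 = 0.7882/2.75 = 0.2866 mA.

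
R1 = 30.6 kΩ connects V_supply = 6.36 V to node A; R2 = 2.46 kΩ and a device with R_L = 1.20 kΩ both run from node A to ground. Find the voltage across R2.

R2 ‖ R_L = (2.46 × 1.20)/(2.46 + 1.20) = 0.8066 kΩ.
Then V_out = V_supply · R2'/(R1 + R2') = 6.36 × 0.8066/31.41 = 0.1633 V.

V_out ≈ 0.163 V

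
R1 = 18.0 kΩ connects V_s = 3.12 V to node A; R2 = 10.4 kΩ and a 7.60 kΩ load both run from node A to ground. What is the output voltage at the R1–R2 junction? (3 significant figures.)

V_out ≈ 0.612 V

First combine the lower leg with the load: R2 ‖ R_L = 4.391 kΩ.
Voltage divider with the loaded lower leg: V_out = 3.12 × 4.391/(18.0 + 4.391) = 3.12 × 0.1961 = 0.6119 V.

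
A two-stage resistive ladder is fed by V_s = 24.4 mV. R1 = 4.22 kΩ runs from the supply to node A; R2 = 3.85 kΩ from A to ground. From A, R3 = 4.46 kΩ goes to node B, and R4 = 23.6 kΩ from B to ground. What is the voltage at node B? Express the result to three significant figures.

V_B ≈ 9.13 mV

Looking into the second stage from A: R3 + R4 = 28.06 kΩ appears in parallel with R2.
R2 ‖ (R3+R4) = 3.385 kΩ.
So V_A = 24.4 × 0.4451 = 10.86 mV.
Then the unloaded second divider: V_B = V_A × R4/(R3+R4) = 10.86 × 0.8411 = 9.135 mV.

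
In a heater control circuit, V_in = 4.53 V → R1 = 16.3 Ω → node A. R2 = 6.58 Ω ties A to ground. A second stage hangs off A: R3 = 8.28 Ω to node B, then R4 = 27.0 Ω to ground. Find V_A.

Looking into the second stage from A: R3 + R4 = 35.28 Ω appears in parallel with R2.
Effective lower resistance at A: R2 ‖ 35.28 = 5.546 Ω.
V_A = 4.53 × 5.546/(16.3 + 5.546) = 1.150 V.

V_A ≈ 1.15 V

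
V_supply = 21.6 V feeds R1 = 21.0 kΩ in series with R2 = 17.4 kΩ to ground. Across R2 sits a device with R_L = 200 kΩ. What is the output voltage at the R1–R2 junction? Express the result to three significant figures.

V_out ≈ 9.34 V

The load sits in parallel with R2, giving an effective lower resistance R2' = R2·R_L/(R2+R_L) = 16.01 kΩ.
Then V_out = V_supply · R2'/(R1 + R2') = 21.6 × 16.01/37.01 = 9.343 V.
(Unloaded it would be 9.79 V; the load pulls it down.)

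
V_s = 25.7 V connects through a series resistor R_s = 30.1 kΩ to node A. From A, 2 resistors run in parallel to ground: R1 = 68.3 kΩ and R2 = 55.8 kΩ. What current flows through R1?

I ≈ 0.190 mA

Combine the parallel branches: R_p = (1/68.3 + 1/55.8)⁻¹ = 30.71 kΩ.
Node voltage V_A = V_s · R_p/(R_s + R_p) = 25.7 × 0.5050 = 12.98 V.
Branch current I = V_A/R1 = 12.98/68.3 = 0.1900 mA.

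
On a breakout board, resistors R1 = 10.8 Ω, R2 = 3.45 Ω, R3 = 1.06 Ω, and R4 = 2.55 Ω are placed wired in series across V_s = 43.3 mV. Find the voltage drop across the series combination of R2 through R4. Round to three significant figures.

Total series resistance ΣR = 10.8 + 3.45 + 1.06 + 2.55 = 17.86 Ω.
R_{R2..R4} = 3.45 + 1.06 + 2.55 = 7.060 Ω.
By the voltage-divider rule, V = 43.3 × 7.060/17.86 = 17.12 mV.

V ≈ 17.1 mV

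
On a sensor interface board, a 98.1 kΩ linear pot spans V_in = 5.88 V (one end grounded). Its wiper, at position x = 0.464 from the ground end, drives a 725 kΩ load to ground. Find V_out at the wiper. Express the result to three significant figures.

The pot divides into 52.58 kΩ above the wiper and 45.52 kΩ below.
(x·R_p) ‖ R_L = 42.83 kΩ.
Then V_out = V_in · 42.83/(52.58 + 42.83) = 2.639 V.

V_out ≈ 2.64 V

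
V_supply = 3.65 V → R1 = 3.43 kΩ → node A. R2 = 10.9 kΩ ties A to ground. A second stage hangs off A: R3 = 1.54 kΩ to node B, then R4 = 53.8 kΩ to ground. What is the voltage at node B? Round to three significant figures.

The second stage (R3 + R4 = 55.34 kΩ) loads node A in parallel with R2.
Effective lower resistance at A: R2 ‖ 55.34 = 9.106 kΩ.
So V_A = 3.65 × 0.7264 = 2.651 V.
Stage 2 is unloaded, so V_B = V_A · R4/(R3+R4) = 2.651 × 53.8/55.34 = 2.578 V.

V_B ≈ 2.58 V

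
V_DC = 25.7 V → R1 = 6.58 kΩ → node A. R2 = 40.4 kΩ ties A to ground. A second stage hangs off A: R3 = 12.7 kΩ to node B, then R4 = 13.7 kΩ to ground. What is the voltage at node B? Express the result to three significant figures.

Node A sees R2 in parallel with the series input of stage 2, R3 + R4 = 26.40 kΩ.
R2 ‖ (R3+R4) = 15.97 kΩ.
First divider: V_A = V_DC · 15.97/(6.58 + 15.97) = 18.20 V.
Stage 2 is unloaded, so V_B = V_A · R4/(R3+R4) = 18.20 × 13.7/26.40 = 9.445 V.

V_B ≈ 9.44 V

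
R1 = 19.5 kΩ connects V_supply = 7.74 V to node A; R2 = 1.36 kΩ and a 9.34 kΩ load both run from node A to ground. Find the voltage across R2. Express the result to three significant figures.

R2 ‖ R_L = (1.36 × 9.34)/(1.36 + 9.34) = 1.187 kΩ.
Now apply the divider: V_out = 7.74 × 0.05739 = 0.4442 V.

V_out ≈ 0.444 V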